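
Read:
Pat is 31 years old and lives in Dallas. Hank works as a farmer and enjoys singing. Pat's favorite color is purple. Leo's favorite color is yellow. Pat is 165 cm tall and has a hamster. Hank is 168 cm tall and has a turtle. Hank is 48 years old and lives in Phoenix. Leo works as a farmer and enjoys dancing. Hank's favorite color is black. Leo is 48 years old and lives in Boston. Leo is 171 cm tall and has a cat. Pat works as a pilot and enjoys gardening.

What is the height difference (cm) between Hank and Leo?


|168 - 171| = 3

3


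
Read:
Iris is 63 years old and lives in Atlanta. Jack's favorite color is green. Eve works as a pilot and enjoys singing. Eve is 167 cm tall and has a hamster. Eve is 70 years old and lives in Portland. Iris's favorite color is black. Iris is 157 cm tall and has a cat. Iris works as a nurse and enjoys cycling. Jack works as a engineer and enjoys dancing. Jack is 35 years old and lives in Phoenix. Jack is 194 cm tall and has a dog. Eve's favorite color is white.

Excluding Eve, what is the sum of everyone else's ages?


Sum (excluding Eve): 98

98


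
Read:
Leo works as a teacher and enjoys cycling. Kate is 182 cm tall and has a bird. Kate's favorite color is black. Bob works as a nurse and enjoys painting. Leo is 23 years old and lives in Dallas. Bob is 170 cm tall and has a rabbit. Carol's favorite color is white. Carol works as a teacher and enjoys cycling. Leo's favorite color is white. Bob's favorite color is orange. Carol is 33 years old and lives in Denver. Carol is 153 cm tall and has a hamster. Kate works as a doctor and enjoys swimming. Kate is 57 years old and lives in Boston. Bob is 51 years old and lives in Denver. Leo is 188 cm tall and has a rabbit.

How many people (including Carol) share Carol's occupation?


Carol is a teacher. Count = 2

2


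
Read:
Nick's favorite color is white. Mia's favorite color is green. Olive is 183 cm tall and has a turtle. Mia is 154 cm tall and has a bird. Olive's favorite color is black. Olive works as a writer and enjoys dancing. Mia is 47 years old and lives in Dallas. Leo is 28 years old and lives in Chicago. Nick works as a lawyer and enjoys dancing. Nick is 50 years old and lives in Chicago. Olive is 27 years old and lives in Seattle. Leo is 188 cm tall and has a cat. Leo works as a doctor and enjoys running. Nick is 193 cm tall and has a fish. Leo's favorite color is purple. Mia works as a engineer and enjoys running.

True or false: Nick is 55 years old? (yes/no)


Nick is actually 50. no

no


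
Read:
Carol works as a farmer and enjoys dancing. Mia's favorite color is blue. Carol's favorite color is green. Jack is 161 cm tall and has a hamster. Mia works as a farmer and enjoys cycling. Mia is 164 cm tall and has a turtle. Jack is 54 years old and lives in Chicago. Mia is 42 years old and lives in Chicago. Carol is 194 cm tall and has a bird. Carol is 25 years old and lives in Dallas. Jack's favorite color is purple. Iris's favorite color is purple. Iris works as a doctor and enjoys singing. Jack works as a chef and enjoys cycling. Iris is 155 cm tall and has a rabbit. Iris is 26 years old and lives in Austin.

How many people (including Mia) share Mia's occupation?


Mia is a farmer. Count = 2

2


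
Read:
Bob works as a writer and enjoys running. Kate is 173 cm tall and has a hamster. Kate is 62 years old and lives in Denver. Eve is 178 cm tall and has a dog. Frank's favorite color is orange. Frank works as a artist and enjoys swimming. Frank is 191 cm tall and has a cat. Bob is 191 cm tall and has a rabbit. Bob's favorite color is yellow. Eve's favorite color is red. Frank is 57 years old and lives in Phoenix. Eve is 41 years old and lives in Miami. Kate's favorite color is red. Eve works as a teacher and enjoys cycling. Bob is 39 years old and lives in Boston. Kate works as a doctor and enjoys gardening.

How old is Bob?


Bob is 39 years old

39


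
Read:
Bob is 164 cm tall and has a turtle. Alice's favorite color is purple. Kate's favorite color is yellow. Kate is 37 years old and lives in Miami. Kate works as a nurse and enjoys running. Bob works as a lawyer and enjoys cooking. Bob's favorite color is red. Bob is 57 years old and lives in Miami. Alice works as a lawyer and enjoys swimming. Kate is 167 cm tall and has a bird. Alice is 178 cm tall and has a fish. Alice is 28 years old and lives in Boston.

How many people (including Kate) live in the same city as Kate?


Kate lives in Miami. Count = 2

2


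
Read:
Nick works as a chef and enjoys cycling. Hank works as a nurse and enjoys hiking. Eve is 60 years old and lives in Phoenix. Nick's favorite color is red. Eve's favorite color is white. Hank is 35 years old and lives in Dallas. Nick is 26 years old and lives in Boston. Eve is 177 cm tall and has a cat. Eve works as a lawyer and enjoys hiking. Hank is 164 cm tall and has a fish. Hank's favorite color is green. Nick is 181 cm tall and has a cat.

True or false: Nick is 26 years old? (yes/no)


Nick is actually 26. yes

yes


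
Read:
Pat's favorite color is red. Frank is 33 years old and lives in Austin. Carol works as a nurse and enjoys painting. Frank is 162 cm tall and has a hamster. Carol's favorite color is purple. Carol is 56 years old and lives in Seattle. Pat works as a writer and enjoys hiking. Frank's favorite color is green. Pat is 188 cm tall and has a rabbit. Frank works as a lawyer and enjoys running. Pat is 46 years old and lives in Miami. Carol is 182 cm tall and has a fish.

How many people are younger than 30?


Filter: 0

0


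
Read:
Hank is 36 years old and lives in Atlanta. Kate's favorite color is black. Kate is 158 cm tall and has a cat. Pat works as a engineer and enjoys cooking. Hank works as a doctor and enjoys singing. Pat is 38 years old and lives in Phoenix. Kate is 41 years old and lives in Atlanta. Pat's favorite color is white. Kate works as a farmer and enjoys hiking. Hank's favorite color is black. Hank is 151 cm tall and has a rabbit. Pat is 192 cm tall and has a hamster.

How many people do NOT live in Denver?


Not in Denver: 3

3


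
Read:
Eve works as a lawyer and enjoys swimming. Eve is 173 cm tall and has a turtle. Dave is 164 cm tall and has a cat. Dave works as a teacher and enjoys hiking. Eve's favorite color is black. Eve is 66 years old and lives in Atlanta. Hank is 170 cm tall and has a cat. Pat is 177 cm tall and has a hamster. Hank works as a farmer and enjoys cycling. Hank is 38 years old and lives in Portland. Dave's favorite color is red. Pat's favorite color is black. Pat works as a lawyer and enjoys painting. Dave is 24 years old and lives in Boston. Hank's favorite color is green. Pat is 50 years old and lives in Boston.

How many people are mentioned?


People: Eve, Pat, Dave, Hank. Count = 4

4


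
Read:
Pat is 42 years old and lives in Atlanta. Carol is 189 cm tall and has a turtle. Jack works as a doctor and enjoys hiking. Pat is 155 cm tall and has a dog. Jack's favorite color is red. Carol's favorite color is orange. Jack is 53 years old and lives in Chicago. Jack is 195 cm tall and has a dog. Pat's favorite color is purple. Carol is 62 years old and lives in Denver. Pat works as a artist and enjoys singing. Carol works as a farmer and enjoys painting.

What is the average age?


Sum=157, n=3, avg=52.33

52.33


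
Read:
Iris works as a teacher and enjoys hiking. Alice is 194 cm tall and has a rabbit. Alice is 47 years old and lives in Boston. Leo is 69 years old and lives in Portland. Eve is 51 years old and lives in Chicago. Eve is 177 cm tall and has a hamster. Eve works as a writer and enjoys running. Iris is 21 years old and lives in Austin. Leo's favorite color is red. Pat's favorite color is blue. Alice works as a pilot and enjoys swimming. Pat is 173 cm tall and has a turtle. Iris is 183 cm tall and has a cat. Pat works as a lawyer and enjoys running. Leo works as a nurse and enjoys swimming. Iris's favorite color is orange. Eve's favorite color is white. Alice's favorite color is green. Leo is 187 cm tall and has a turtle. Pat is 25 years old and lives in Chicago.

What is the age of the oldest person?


Oldest: Leo at 69

69


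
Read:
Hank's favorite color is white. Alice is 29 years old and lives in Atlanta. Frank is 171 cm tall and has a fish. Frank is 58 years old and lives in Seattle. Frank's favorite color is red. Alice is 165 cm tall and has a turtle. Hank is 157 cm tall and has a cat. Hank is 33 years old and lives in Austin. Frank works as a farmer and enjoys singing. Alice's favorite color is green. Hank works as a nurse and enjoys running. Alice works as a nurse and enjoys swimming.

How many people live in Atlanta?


Count in Atlanta: 1

1


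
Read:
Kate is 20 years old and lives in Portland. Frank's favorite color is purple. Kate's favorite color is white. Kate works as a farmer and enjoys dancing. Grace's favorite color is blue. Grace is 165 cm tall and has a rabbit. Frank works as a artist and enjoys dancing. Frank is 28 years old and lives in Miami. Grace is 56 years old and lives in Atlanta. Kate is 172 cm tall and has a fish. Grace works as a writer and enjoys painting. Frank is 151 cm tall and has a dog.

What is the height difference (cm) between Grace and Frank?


|165 - 151| = 14

14


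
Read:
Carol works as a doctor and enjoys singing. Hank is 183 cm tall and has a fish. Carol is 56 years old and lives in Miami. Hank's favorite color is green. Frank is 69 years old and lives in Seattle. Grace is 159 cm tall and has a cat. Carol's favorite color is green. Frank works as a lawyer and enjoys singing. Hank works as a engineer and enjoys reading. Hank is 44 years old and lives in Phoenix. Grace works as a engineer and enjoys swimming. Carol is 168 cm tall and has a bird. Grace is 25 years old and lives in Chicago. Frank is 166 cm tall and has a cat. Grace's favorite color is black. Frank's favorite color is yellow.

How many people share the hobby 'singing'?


Count: 2

2


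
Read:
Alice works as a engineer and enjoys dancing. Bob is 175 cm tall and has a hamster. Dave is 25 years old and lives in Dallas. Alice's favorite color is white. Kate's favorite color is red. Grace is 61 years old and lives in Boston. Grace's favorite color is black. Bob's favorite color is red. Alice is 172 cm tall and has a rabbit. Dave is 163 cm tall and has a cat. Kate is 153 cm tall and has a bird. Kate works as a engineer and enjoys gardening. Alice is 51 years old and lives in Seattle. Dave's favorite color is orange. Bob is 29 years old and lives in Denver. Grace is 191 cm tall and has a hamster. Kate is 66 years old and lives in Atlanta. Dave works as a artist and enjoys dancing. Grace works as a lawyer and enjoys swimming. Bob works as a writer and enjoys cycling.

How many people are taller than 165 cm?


Taller than 165: 3

3


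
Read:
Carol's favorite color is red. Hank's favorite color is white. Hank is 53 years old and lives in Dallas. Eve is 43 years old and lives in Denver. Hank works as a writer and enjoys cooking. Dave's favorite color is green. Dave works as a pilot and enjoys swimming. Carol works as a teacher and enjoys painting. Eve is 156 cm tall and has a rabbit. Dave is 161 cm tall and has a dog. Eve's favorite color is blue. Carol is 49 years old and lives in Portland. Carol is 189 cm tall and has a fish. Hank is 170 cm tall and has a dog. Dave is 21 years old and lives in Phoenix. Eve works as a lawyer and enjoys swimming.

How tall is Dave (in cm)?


Dave is 161 cm tall

161


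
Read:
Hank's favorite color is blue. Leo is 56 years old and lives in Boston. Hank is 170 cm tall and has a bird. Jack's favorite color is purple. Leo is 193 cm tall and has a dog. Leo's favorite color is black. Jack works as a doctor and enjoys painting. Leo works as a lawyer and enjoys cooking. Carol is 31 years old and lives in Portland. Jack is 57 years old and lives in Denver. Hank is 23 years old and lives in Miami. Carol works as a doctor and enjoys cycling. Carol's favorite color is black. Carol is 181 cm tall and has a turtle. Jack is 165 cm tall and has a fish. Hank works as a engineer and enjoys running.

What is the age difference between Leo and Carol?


|56 - 31| = 25

25


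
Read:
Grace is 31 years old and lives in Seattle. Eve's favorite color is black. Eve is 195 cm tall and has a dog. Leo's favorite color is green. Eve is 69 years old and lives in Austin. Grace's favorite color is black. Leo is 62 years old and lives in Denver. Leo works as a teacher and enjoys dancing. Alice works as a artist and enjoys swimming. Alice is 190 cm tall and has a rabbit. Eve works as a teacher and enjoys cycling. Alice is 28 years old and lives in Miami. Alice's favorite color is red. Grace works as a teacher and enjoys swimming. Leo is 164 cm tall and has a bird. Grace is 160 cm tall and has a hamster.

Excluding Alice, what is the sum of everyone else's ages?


Sum (excluding Alice): 162

162


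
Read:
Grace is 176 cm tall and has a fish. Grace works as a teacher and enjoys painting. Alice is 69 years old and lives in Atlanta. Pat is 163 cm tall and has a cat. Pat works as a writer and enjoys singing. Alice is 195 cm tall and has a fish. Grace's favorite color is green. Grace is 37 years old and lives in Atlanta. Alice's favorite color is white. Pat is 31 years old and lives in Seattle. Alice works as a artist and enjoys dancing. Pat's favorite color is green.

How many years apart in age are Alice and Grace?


69 vs 37, diff = 32

32


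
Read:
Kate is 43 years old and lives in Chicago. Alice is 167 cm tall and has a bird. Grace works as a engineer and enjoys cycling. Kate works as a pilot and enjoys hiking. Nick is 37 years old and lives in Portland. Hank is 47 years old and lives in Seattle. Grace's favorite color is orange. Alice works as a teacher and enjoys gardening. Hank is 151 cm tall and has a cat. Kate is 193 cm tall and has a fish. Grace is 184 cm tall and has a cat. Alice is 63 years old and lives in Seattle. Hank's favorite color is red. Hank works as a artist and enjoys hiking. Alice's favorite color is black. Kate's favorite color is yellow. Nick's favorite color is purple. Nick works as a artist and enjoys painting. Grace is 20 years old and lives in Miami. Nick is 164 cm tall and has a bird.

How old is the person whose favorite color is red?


Person with favorite color=red is Hank, age 47

47


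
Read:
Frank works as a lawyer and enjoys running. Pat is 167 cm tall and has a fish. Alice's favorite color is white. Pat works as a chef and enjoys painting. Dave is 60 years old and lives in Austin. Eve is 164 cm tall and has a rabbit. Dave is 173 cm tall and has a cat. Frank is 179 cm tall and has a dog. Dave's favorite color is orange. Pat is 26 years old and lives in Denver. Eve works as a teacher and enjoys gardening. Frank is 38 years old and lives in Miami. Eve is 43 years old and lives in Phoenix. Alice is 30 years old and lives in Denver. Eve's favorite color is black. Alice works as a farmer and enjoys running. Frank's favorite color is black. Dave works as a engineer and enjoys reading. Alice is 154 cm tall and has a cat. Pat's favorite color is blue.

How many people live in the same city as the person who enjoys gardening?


Person with hobby gardening is Eve, city Phoenix. Count = 1

1


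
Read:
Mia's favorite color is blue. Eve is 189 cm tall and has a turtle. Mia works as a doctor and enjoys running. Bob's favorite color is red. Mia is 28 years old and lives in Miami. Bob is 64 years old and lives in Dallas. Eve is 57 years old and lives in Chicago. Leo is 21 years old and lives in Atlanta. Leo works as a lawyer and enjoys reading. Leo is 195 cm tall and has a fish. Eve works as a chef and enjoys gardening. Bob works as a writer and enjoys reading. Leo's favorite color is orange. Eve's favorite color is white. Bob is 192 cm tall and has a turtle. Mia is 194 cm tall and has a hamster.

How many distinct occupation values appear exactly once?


Unique occupation values: 4

4


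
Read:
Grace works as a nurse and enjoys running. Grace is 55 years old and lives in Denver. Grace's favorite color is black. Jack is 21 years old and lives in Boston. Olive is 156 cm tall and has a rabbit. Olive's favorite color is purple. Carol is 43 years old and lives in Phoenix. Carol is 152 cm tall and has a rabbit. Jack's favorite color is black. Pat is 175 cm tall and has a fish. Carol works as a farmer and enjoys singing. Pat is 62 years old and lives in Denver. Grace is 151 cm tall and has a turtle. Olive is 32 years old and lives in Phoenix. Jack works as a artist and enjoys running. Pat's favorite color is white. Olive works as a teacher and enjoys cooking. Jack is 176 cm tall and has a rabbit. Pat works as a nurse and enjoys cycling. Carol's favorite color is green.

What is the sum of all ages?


21+43+32+55+62 = 213

213


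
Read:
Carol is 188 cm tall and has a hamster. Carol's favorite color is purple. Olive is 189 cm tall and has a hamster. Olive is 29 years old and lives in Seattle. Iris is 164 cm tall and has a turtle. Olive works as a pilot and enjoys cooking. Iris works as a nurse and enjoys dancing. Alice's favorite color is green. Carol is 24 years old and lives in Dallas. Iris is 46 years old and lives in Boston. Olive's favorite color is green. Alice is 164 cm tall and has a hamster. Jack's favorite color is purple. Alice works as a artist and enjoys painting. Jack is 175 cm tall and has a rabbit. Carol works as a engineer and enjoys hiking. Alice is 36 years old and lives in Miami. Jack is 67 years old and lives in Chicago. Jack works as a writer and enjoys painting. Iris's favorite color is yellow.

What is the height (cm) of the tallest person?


Tallest: Olive at 189 cm

189


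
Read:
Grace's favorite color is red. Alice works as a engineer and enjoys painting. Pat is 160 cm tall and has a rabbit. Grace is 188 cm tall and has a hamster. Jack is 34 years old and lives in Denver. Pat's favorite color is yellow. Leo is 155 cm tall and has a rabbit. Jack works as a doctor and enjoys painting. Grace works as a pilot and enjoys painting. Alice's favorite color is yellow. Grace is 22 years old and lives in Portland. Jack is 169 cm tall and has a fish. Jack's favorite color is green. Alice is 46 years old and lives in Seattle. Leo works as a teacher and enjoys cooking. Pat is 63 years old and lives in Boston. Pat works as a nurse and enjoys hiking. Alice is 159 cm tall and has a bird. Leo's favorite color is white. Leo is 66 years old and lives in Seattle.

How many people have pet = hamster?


Count: 1

1


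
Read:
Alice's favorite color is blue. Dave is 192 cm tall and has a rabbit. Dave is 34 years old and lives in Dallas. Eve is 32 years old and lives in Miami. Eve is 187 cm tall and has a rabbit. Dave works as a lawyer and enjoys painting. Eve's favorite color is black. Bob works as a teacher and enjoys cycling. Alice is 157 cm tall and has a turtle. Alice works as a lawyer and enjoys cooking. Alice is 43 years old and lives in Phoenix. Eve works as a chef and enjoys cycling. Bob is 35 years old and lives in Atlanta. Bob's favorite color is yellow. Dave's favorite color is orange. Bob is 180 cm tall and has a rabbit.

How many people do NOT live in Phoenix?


Not in Phoenix: 3

3


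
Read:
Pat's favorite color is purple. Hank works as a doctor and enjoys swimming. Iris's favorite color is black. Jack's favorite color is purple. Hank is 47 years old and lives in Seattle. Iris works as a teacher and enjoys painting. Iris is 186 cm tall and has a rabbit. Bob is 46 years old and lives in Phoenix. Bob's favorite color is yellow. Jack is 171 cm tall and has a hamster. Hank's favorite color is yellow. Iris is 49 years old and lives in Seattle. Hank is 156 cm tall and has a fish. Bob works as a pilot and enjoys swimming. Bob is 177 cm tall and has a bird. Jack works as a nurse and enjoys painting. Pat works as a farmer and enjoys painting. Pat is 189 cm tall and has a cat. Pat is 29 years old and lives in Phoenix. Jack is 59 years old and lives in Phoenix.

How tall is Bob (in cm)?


Bob is 177 cm tall

177


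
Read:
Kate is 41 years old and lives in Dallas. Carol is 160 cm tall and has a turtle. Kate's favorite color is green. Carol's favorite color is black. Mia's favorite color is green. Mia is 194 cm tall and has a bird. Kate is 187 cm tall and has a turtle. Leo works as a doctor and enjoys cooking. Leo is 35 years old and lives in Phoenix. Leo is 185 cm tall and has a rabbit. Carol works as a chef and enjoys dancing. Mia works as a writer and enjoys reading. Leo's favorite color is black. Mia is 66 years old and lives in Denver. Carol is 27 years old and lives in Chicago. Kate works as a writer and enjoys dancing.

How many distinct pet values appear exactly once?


Unique pet values: 2

2


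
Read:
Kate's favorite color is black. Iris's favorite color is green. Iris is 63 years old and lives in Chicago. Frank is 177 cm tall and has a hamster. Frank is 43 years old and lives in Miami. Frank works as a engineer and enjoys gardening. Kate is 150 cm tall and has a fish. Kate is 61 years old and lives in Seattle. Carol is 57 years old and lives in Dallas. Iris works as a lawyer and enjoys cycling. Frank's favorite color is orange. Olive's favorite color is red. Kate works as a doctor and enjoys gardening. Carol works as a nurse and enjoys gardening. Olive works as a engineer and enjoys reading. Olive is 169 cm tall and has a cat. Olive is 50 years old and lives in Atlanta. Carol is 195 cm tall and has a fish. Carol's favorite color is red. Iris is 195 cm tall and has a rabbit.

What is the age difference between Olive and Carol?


|50 - 57| = 7

7


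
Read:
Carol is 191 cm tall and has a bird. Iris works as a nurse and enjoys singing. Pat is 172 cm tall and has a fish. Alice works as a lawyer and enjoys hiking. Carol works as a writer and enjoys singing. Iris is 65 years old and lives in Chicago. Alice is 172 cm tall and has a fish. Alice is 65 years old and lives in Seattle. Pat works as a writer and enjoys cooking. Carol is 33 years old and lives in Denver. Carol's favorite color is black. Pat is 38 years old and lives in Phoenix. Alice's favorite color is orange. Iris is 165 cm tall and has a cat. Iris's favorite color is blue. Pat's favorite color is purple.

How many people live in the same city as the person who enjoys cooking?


Person with hobby cooking is Pat, city Phoenix. Count = 1

1


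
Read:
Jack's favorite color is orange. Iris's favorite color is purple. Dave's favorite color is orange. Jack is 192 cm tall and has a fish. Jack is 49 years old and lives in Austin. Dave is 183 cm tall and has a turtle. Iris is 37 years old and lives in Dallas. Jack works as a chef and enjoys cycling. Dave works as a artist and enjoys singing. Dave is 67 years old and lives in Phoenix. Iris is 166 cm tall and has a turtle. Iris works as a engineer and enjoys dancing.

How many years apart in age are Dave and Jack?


67 vs 49, diff = 18

18


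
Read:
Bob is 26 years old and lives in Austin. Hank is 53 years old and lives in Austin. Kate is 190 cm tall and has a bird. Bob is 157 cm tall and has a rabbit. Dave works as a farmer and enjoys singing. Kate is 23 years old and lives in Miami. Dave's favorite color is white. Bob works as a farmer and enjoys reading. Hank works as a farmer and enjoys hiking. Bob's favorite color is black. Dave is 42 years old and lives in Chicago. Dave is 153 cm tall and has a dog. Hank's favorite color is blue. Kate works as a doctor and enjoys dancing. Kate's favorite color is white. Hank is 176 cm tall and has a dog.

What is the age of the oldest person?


Oldest: Hank at 53

53


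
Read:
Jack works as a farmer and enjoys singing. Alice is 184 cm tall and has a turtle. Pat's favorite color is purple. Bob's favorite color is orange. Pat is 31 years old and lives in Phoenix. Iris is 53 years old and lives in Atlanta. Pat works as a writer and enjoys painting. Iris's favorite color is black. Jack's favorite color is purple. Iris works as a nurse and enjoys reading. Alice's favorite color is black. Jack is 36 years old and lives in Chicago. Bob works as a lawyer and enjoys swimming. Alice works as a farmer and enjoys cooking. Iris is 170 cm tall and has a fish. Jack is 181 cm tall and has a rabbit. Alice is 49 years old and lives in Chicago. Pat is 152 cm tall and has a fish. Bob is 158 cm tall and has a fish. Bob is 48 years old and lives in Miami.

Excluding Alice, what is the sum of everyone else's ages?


Sum (excluding Alice): 168

168


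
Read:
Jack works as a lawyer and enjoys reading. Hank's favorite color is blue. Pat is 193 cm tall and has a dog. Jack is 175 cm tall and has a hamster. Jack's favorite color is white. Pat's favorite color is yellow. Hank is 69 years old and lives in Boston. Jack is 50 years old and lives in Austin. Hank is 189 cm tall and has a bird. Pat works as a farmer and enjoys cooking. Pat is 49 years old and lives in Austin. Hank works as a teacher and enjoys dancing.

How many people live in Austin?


Count in Austin: 2

2


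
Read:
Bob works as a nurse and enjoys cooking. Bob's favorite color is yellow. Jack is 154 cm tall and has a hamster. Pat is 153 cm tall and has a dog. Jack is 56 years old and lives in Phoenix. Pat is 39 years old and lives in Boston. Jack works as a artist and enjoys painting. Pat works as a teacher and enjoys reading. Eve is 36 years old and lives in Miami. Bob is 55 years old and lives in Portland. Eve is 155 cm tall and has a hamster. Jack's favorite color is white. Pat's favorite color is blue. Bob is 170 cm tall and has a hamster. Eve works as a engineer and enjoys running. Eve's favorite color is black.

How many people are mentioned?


People: Bob, Jack, Eve, Pat. Count = 4

4


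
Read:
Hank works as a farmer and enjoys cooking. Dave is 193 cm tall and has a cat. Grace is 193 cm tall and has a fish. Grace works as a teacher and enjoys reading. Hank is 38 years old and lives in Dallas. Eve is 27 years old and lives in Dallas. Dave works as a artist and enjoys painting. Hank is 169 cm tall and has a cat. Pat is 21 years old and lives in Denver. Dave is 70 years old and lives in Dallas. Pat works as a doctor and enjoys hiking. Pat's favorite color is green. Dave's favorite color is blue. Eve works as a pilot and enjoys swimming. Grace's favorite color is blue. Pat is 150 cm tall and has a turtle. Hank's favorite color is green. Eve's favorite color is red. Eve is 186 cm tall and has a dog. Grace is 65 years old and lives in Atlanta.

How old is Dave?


Dave is 70 years old

70


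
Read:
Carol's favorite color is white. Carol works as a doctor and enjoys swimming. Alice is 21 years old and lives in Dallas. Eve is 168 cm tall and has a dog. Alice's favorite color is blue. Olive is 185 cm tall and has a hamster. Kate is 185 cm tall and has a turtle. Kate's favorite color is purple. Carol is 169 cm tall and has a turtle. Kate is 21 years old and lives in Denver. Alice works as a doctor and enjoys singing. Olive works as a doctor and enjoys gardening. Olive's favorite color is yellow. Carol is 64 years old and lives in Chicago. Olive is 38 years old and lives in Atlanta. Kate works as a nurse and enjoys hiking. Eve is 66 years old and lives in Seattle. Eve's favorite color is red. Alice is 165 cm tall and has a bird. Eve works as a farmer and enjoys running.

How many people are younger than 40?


Filter: 3

3


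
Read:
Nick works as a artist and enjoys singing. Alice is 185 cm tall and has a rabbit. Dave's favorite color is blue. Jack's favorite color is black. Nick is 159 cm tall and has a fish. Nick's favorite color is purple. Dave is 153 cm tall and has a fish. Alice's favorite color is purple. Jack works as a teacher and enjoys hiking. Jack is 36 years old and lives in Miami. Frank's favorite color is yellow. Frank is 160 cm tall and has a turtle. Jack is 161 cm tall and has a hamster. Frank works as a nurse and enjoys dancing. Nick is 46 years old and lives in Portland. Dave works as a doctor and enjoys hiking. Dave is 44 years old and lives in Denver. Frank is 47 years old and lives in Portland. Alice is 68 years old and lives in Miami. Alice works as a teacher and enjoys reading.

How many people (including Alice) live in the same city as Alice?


Alice lives in Miami. Count = 2

2


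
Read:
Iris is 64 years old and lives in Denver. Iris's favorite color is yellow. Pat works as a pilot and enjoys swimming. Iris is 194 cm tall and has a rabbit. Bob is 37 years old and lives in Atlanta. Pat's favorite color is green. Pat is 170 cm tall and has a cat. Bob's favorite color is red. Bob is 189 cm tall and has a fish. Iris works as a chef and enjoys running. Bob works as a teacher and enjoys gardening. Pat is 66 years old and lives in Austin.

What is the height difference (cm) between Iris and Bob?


|194 - 189| = 5

5


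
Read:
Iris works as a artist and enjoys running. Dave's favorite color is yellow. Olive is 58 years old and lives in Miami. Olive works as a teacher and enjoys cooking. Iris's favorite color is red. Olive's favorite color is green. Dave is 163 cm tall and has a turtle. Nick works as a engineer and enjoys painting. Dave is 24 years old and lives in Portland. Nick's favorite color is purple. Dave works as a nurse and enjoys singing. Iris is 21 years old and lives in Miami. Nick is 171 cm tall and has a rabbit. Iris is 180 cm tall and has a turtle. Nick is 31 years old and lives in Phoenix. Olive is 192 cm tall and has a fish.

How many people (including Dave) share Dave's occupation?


Dave is a nurse. Count = 1

1


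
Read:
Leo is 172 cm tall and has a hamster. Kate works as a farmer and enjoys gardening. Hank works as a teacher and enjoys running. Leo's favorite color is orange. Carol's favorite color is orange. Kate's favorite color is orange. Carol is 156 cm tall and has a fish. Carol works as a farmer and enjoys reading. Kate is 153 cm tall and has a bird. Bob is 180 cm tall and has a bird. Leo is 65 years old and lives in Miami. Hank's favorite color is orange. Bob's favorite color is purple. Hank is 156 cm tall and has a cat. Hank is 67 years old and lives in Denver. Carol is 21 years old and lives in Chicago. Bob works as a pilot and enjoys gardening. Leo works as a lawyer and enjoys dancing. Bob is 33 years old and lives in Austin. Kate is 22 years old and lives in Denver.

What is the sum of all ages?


67+21+33+65+22 = 208

208


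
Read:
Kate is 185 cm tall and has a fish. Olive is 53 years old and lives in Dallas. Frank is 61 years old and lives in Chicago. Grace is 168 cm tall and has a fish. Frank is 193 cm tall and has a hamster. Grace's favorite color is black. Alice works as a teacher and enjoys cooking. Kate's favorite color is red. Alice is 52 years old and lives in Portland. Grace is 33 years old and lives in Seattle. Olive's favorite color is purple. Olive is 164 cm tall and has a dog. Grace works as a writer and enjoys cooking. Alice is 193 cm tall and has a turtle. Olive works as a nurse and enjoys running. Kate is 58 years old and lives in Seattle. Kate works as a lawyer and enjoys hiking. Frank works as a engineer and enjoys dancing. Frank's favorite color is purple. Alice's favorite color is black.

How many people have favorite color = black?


Count: 2

2


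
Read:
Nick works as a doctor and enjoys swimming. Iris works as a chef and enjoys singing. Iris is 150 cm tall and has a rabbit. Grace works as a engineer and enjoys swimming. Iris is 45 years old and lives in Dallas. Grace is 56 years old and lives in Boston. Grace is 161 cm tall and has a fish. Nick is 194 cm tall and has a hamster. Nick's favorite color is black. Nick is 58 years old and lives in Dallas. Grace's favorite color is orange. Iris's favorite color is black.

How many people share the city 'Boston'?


Count: 1

1


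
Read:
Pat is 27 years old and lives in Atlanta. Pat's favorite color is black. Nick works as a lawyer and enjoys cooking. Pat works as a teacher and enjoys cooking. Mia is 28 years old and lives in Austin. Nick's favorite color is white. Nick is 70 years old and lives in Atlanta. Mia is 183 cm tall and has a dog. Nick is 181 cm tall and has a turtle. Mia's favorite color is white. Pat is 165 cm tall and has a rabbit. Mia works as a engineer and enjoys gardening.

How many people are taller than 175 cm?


Taller than 175: 2

2


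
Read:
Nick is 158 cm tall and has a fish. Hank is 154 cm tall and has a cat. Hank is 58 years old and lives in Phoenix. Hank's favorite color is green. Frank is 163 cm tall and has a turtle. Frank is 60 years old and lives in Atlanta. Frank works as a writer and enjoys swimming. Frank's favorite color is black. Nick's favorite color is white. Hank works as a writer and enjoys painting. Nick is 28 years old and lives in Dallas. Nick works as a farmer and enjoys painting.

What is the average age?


Sum=146, n=3, avg=48.67

48.67


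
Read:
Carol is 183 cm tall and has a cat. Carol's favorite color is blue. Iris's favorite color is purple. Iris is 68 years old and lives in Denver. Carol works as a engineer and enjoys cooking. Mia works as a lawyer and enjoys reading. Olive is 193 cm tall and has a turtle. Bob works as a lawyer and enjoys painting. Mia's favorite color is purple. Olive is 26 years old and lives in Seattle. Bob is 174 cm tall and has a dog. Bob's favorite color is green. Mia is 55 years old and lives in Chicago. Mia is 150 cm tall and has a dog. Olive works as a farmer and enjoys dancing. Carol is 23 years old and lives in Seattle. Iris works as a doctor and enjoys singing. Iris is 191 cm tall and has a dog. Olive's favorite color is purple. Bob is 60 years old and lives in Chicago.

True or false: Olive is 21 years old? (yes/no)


Olive is actually 26. no

no


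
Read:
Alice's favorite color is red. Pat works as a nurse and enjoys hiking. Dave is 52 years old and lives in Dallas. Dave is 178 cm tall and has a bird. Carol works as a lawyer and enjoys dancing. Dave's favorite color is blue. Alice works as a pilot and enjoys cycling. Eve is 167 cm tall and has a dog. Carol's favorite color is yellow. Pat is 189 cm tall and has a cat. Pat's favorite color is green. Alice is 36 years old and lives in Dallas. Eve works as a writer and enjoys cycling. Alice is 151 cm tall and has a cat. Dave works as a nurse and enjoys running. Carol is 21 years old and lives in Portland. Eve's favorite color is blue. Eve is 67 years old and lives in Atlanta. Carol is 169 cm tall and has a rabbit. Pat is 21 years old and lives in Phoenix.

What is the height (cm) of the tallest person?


Tallest: Pat at 189 cm

189


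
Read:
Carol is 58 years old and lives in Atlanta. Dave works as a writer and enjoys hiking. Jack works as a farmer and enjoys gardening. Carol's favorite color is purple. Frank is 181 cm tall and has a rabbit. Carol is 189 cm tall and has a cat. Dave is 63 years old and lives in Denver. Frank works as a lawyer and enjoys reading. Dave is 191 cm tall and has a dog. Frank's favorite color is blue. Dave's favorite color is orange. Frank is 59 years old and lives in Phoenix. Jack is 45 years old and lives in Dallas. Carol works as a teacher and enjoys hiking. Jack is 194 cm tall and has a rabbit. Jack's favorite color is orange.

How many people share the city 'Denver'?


Count: 1

1


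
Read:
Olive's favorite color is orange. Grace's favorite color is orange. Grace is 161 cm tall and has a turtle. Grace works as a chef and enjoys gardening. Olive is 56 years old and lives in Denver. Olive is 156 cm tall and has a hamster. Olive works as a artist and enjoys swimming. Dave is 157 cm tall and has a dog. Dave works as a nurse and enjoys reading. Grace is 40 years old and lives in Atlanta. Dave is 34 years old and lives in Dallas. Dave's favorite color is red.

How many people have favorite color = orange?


Count: 2

2


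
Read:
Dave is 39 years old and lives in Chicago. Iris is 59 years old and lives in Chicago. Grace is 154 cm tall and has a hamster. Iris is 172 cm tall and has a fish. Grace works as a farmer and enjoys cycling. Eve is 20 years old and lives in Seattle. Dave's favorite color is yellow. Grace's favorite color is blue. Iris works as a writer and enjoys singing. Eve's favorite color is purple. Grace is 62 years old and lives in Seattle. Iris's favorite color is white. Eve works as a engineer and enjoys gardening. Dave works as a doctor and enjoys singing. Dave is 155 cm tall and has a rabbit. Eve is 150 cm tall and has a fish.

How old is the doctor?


The doctor is Dave, age 39

39


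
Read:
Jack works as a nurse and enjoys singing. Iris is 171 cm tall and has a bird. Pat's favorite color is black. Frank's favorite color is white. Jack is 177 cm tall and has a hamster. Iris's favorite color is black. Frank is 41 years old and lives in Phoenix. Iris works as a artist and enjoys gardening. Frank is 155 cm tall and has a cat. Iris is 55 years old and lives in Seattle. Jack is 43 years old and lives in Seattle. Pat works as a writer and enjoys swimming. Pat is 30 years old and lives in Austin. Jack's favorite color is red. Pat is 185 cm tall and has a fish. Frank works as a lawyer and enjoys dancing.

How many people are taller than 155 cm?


Taller than 155: 3

3


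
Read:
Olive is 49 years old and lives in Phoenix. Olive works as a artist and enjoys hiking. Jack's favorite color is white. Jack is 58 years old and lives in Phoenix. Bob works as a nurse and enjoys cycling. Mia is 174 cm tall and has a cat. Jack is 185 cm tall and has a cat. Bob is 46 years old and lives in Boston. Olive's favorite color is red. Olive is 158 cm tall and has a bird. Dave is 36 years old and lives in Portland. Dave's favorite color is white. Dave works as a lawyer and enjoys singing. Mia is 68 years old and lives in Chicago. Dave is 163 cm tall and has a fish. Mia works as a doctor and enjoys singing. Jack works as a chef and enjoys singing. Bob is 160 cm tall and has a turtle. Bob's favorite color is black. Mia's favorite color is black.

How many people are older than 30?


Filter: 5

5


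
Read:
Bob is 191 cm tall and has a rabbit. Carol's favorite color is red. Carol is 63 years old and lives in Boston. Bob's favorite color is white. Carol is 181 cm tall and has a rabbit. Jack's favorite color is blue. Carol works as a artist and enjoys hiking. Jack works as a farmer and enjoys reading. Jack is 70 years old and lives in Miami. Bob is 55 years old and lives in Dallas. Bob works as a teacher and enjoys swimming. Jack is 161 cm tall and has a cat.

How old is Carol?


Carol is 63 years old

63


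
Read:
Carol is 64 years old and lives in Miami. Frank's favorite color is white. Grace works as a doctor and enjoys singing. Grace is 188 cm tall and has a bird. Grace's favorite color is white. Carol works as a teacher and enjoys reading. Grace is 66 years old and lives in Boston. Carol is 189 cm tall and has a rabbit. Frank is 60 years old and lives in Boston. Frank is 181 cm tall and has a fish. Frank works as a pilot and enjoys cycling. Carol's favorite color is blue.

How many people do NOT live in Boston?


Not in Boston: 1

1


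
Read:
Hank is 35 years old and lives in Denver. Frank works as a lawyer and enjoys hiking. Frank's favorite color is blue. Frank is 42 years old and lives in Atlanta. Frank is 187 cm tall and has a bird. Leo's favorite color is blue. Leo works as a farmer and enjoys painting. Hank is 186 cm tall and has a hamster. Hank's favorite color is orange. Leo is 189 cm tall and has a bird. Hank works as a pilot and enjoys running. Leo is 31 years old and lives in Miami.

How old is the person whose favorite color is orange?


Person with favorite color=orange is Hank, age 35

35


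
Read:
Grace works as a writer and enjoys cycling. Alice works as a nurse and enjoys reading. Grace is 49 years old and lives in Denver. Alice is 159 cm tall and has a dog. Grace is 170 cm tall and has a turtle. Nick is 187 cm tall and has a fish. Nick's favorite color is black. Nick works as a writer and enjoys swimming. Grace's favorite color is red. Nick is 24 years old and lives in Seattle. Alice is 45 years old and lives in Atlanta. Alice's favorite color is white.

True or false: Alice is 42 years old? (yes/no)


Alice is actually 45. no

no
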